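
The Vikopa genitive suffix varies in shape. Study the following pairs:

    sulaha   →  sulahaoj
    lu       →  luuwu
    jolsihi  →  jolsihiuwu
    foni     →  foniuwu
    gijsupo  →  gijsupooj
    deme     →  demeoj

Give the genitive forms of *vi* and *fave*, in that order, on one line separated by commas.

The suffix is conditioned by the last vowel: -uwu when the last vowel of the stem is a high vowel (*lu*, *jolsihi*, *foni*); -oj when the last vowel of the stem is a non-high vowel (*sulaha*, *gijsupo*, *deme*).
The last vowel of *vi* is /i/, which is a high vowel, so the suffix is -uwu, giving *viuwu*.
*fave* — last vowel /e/ (a non-high vowel) → -oj → *faveoj*.

viuwu, faveoj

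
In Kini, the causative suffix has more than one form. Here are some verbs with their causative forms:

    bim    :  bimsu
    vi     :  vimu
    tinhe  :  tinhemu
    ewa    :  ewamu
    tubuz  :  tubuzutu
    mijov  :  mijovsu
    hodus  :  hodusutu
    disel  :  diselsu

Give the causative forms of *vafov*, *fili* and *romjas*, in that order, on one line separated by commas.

vafovsu, filimu, romjasutu

The pattern is sibilance of the final sound: -utu when the stem ends in a sibilant (*tubuz*, *hodus*); -su when the stem ends in a non-sibilant consonant (*bim*, *mijov*, *disel*); -mu when the stem ends in a vowel (*vi*, *tinhe*, *ewa*).
The final sound of *vafov* is /v/, which is a non-sibilant consonant, so the suffix is -su, giving *vafovsu*.
The final sound of *fili* is /i/, which is a vowel, so the suffix is -mu, giving *filimu*.
*romjas* — final sound /s/ (a sibilant) → -utu → *romjasutu*.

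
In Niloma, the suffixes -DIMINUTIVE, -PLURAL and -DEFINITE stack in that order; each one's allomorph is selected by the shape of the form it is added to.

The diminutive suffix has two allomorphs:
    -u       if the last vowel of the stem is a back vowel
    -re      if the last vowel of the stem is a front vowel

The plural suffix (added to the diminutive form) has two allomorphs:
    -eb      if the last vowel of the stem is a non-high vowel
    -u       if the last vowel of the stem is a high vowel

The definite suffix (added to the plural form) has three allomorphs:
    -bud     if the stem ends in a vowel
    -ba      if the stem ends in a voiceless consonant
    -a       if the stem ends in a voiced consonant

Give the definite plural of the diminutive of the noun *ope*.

opereeba

Since the last vowel of *ope* is /e/ (a front vowel), it takes -re, giving *opere*.
The diminutive form *opere* — last vowel /e/ (a non-high vowel) → -eb → *opereeb*.
The plural form *opereeb*: final sound = /b/, a voiced consonant → -a → *opereeba*.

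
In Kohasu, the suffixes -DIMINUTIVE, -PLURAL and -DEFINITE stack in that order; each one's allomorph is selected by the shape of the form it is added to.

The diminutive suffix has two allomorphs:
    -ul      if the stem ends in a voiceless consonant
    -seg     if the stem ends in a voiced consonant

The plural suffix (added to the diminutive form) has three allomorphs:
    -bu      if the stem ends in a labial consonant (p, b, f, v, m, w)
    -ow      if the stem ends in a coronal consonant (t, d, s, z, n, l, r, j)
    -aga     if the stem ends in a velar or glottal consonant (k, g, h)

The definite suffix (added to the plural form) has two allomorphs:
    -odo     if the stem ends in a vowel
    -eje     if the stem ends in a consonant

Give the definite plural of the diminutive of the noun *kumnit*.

The final consonant of *kumnit* is /t/, which is voiceless, so the diminutive suffix is -ul, giving *kumnitul*.
The final consonant of the diminutive form *kumnitul* is /l/, which is coronal, so the plural suffix is -ow, giving *kumnitulow*.
Since the final sound of the plural form *kumnitulow* is /w/ (a consonant), it takes -eje, giving *kumnituloweje*.

kumnituloweje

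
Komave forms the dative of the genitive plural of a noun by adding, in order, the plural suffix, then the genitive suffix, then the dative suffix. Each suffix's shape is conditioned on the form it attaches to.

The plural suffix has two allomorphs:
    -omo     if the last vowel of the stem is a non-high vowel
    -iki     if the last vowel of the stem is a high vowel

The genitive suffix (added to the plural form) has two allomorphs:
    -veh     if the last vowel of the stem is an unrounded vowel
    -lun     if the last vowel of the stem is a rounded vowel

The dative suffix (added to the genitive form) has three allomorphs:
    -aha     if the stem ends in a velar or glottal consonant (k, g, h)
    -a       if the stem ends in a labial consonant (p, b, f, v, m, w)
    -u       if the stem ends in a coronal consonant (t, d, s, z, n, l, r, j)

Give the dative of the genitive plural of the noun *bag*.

bagomolunu

*bag*: last vowel = /a/, a non-high vowel → -omo → *bagomo*.
The plural form *bagomo*: last vowel = /o/, a rounded vowel → -lun → *bagomolun*.
The genitive form *bagomolun* — final consonant /n/ (coronal) → -u → *bagomolunu*.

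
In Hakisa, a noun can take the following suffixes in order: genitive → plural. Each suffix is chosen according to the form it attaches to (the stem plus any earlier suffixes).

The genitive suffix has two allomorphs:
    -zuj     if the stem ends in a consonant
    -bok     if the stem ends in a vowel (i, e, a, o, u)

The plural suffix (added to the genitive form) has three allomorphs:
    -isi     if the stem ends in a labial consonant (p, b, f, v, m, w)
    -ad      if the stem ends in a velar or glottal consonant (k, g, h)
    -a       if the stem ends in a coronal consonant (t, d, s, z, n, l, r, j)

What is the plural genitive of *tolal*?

*tolal*: final sound = /l/, a consonant → -zuj → *tolalzuj*.
The final consonant of the genitive form *tolalzuj* is /j/, which is coronal, so the plural suffix is -a, giving *tolalzuja*.

tolalzuja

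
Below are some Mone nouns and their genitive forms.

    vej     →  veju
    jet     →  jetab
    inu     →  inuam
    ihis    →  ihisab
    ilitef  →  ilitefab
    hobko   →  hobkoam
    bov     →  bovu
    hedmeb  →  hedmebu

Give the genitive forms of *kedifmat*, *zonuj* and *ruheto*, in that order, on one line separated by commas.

kedifmatab, zonuju, ruhetoam

The suffix is conditioned by the final sound: -ab when the stem ends in a voiceless consonant (*jet*, *ihis*, *ilitef*); -u when the stem ends in a voiced consonant (*vej*, *bov*, *hedmeb*); -am when the stem ends in a vowel (*inu*, *hobko*).
*kedifmat*: final sound = /t/, a voiceless consonant → -ab → *kedifmatab*.
The final sound of *zonuj* is /j/, which is a voiced consonant, so the suffix is -u, giving *zonuju*.
*ruheto* — final sound /o/ (a vowel) → -am → *ruhetoam*.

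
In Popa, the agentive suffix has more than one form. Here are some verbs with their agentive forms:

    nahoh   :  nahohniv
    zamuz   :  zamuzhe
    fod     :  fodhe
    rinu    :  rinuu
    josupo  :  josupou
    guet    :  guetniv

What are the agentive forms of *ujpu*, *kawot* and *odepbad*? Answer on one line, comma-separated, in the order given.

The alternation tracks the final sound of the stem — -niv when the stem ends in a voiceless consonant (*nahoh*, *guet*); -he when the stem ends in a voiced consonant (*zamuz*, *fod*); -u when the stem ends in a vowel (*rinu*, *josupo*).
Since the final sound of *ujpu* is /u/ (a vowel), it takes -u, giving *ujpuu*.
*kawot*: final sound = /t/, a voiceless consonant → -niv → *kawotniv*.
*odepbad* — final sound /d/ (a voiced consonant) → -he → *odepbadhe*.

ujpuu, kawotniv, odepbadhe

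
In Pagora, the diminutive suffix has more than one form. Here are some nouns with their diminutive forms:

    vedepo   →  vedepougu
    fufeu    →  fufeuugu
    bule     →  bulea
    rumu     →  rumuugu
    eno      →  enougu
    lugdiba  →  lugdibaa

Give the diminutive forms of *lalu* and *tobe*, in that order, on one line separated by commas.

The alternation tracks the last vowel of the stem — -ugu when the last vowel of the stem is a rounded vowel (*vedepo*, *fufeu*, *rumu*, *eno*); -a when the last vowel of the stem is an unrounded vowel (*bule*, *lugdiba*).
The last vowel of *lalu* is /u/, which is a rounded vowel, so the suffix is -ugu, giving *laluugu*.
*tobe* — last vowel /e/ (an unrounded vowel) → -a → *tobea*.

laluugu, tobea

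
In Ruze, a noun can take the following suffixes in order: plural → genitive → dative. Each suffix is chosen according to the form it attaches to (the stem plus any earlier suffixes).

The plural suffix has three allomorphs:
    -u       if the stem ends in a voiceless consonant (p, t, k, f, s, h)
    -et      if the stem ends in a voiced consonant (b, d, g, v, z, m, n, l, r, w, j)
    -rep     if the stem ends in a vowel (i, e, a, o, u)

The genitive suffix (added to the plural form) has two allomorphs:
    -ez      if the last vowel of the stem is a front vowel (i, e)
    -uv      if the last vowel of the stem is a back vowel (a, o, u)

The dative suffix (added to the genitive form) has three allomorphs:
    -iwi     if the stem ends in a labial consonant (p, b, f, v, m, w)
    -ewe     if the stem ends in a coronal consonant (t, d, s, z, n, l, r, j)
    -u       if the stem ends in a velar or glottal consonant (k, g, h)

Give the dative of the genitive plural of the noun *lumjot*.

lumjotuuviwi

*lumjot* — final sound /t/ (a voiceless consonant) → -u → *lumjotu*.
The plural form *lumjotu*: last vowel = /u/, a back vowel → -uv → *lumjotuuv*.
The genitive form *lumjotuuv*: final consonant = /v/, labial → -iwi → *lumjotuuviwi*.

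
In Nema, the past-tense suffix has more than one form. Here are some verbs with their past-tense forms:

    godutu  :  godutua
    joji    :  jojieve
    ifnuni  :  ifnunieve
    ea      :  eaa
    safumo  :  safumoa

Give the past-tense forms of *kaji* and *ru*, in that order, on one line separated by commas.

The pattern is front/back vowel harmony: -eve when the last vowel of the stem is a front vowel (*joji*, *ifnuni*); -a when the last vowel of the stem is a back vowel (*godutu*, *ea*, *safumo*).
The last vowel of *kaji* is /i/, which is a front vowel, so the suffix is -eve, giving *kajieve*.
Since the last vowel of *ru* is /u/ (a back vowel), it takes -a, giving *rua*.

kajieve, rua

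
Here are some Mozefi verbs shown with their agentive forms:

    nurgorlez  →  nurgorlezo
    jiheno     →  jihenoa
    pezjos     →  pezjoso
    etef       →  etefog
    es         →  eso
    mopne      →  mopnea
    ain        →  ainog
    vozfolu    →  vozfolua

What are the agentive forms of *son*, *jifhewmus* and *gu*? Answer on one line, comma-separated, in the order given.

sonog, jifhewmuso, gua

The pattern is sibilance of the final sound: -o when the stem ends in a sibilant (*nurgorlez*, *pezjos*, *es*); -og when the stem ends in a non-sibilant consonant (*etef*, *ain*); -a when the stem ends in a vowel (*jiheno*, *mopne*, *vozfolu*).
*son*: final sound = /n/, a non-sibilant consonant → -og → *sonog*.
*jifhewmus* — final sound /s/ (a sibilant) → -o → *jifhewmuso*.
*gu*: final sound = /u/, a vowel → -a → *gua*.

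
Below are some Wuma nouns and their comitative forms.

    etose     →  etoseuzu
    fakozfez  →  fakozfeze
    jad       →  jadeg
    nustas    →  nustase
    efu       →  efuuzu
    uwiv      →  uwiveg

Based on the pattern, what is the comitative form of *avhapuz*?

avhapuze

The alternation tracks the final sound of the stem — -e when the stem ends in a sibilant (*fakozfez*, *nustas*); -eg when the stem ends in a non-sibilant consonant (*jad*, *uwiv*); -uzu when the stem ends in a vowel (*etose*, *efu*).
*avhapuz* — final sound /z/ (a sibilant) → -e → *avhapuze*.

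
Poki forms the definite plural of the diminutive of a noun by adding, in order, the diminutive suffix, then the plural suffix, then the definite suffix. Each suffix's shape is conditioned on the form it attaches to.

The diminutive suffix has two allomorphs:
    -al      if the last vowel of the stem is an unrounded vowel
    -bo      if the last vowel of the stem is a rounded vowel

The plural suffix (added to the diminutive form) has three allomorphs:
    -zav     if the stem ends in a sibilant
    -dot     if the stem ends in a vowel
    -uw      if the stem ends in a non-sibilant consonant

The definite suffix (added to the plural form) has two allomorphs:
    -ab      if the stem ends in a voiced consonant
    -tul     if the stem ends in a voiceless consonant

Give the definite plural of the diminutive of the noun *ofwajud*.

*ofwajud* — last vowel /u/ (a rounded vowel) → -bo → *ofwajudbo*.
The diminutive form *ofwajudbo*: final sound = /o/, a vowel → -dot → *ofwajudbodot*.
The final consonant of the plural form *ofwajudbodot* is /t/, which is voiceless, so the definite suffix is -tul, giving *ofwajudbodottul*.

ofwajudbodottul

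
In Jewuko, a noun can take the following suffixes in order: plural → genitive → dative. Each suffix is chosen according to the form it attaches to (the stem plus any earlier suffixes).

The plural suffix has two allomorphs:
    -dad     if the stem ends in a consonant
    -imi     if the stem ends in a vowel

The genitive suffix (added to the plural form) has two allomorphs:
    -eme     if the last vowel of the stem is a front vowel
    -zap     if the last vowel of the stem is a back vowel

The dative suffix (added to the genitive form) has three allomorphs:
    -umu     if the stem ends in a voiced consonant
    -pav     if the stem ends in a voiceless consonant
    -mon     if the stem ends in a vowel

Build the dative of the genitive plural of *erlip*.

The final sound of *erlip* is /p/, which is a consonant, so the plural suffix is -dad, giving *erlipdad*.
The plural form *erlipdad*: last vowel = /a/, a back vowel → -zap → *erlipdadzap*.
The final sound of the genitive form *erlipdadzap* is /p/, which is a voiceless consonant, so the dative suffix is -pav, giving *erlipdadzappav*.

erlipdadzappav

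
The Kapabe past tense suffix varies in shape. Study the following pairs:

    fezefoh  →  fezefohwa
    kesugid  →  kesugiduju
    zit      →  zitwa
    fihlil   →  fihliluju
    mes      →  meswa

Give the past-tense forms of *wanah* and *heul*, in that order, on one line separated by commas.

wanahwa, heuluju

The pattern is voicing of the final consonant: -wa when the stem ends in a voiceless consonant (*fezefoh*, *zit*, *mes*); -uju when the stem ends in a voiced consonant (*kesugid*, *fihlil*).
Since the final consonant of *wanah* is /h/ (voiceless), it takes -wa, giving *wanahwa*.
Since the final consonant of *heul* is /l/ (voiced), it takes -uju, giving *heuluju*.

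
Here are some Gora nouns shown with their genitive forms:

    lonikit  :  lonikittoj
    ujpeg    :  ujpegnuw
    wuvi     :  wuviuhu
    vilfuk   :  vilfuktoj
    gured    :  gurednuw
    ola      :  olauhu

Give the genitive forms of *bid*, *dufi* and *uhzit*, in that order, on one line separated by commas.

bidnuw, dufiuhu, uhzittoj

Looking at the final sound of each stem: -toj when the stem ends in a voiceless consonant (*lonikit*, *vilfuk*); -nuw when the stem ends in a voiced consonant (*ujpeg*, *gured*); -uhu when the stem ends in a vowel (*wuvi*, *ola*).
*bid* — final sound /d/ (a voiced consonant) → -nuw → *bidnuw*.
Since the final sound of *dufi* is /i/ (a vowel), it takes -uhu, giving *dufiuhu*.
Since the final sound of *uhzit* is /t/ (a voiceless consonant), it takes -toj, giving *uhzittoj*.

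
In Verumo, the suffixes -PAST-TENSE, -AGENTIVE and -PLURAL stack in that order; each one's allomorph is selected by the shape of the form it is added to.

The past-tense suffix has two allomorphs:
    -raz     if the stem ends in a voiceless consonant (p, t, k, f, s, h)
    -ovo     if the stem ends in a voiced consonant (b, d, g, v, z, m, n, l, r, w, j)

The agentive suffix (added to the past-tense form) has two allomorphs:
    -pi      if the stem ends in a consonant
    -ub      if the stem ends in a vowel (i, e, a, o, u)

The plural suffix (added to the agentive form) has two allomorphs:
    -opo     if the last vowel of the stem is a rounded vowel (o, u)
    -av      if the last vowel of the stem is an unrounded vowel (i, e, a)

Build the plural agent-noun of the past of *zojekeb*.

*zojekeb* — final consonant /b/ (voiced) → -ovo → *zojekebovo*.
Since the final sound of the past-tense form *zojekebovo* is /o/ (a vowel), it takes -ub, giving *zojekebovoub*.
The agentive form *zojekebovoub* — last vowel /u/ (a rounded vowel) → -opo → *zojekebovoubopo*.

zojekebovoubopo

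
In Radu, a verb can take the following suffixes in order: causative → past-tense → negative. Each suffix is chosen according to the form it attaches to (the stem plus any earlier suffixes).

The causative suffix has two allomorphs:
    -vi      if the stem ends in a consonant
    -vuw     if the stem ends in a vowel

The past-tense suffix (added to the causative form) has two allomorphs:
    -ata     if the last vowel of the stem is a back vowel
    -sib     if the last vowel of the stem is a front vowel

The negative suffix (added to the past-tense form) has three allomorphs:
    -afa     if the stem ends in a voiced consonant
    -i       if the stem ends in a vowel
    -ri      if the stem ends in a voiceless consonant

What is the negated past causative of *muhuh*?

muhuhvisibafa

The final sound of *muhuh* is /h/, which is a consonant, so the causative suffix is -vi, giving *muhuhvi*.
Since the last vowel of the causative form *muhuhvi* is /i/ (a front vowel), it takes -sib, giving *muhuhvisib*.
The past-tense form *muhuhvisib* — final sound /b/ (a voiced consonant) → -afa → *muhuhvisibafa*.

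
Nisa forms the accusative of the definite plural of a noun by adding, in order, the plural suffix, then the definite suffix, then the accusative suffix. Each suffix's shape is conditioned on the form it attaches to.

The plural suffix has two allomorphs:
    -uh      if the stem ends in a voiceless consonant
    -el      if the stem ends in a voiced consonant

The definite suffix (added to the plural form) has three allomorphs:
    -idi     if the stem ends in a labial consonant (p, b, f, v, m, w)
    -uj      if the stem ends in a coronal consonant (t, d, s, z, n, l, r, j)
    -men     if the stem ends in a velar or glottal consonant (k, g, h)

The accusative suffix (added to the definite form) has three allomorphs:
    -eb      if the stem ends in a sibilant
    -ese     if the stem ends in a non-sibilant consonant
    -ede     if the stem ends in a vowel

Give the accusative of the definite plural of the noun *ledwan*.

*ledwan* — final consonant /n/ (voiced) → -el → *ledwanel*.
The plural form *ledwanel*: final consonant = /l/, coronal → -uj → *ledwaneluj*.
The final sound of the definite form *ledwaneluj* is /j/, which is a non-sibilant consonant, so the accusative suffix is -ese, giving *ledwanelujese*.

ledwanelujese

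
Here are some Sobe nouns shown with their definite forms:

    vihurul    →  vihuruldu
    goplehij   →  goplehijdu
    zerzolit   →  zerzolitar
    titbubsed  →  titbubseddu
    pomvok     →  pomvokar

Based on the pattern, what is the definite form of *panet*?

Looking at the final consonant of each stem: -ar when the stem ends in a voiceless consonant (*zerzolit*, *pomvok*); -du when the stem ends in a voiced consonant (*vihurul*, *goplehij*, *titbubsed*).
The final consonant of *panet* is /t/, which is voiceless, so the suffix is -ar, giving *panetar*.

panetar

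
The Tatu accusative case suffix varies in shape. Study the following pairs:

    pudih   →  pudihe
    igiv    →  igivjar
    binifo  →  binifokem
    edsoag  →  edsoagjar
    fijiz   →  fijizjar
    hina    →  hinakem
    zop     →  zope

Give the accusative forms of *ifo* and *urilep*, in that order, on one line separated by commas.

The alternation tracks the final sound of the stem — -e when the stem ends in a voiceless consonant (*pudih*, *zop*); -jar when the stem ends in a voiced consonant (*igiv*, *edsoag*, *fijiz*); -kem when the stem ends in a vowel (*binifo*, *hina*).
Since the final sound of *ifo* is /o/ (a vowel), it takes -kem, giving *ifokem*.
The final sound of *urilep* is /p/, which is a voiceless consonant, so the suffix is -e, giving *urilepe*.

ifokem, urilepe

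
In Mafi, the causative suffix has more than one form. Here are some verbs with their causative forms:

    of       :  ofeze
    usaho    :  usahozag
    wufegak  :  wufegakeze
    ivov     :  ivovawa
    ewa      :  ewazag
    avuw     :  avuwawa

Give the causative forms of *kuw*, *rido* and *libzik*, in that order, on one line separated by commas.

The pattern is voicing of the final sound: -eze when the stem ends in a voiceless consonant (*of*, *wufegak*); -awa when the stem ends in a voiced consonant (*ivov*, *avuw*); -zag when the stem ends in a vowel (*usaho*, *ewa*).
*kuw* — final sound /w/ (a voiced consonant) → -awa → *kuwawa*.
The final sound of *rido* is /o/, which is a vowel, so the suffix is -zag, giving *ridozag*.
*libzik* — final sound /k/ (a voiceless consonant) → -eze → *libzikeze*.

kuwawa, ridozag, libzikeze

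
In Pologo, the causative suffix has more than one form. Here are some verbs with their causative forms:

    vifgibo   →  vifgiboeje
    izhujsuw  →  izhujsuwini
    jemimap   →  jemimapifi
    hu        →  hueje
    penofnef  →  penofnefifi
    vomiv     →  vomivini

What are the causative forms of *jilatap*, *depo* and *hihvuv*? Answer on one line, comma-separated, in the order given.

The pattern is voicing of the final sound: -ifi when the stem ends in a voiceless consonant (*jemimap*, *penofnef*); -ini when the stem ends in a voiced consonant (*izhujsuw*, *vomiv*); -eje when the stem ends in a vowel (*vifgibo*, *hu*).
*jilatap* — final sound /p/ (a voiceless consonant) → -ifi → *jilatapifi*.
*depo*: final sound = /o/, a vowel → -eje → *depoeje*.
Since the final sound of *hihvuv* is /v/ (a voiced consonant), it takes -ini, giving *hihvuvini*.

jilatapifi, depoeje, hihvuvini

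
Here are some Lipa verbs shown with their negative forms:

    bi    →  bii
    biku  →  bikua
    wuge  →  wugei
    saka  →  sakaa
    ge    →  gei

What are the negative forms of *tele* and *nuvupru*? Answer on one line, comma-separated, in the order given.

telei, nuvuprua

The alternation tracks the last vowel of the stem — -i when the last vowel of the stem is a front vowel (*bi*, *wuge*, *ge*); -a when the last vowel of the stem is a back vowel (*biku*, *saka*).
*tele*: last vowel = /e/, a front vowel → -i → *telei*.
*nuvupru* — last vowel /u/ (a back vowel) → -a → *nuvuprua*.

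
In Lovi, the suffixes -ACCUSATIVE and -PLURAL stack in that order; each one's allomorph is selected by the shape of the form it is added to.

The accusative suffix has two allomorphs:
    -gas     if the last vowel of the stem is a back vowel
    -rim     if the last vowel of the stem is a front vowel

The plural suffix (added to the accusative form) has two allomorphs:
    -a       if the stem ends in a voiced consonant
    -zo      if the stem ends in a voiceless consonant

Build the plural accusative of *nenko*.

Since the last vowel of *nenko* is /o/ (a back vowel), it takes -gas, giving *nenkogas*.
The final consonant of the accusative form *nenkogas* is /s/, which is voiceless, so the plural suffix is -zo, giving *nenkogaszo*.

nenkogaszo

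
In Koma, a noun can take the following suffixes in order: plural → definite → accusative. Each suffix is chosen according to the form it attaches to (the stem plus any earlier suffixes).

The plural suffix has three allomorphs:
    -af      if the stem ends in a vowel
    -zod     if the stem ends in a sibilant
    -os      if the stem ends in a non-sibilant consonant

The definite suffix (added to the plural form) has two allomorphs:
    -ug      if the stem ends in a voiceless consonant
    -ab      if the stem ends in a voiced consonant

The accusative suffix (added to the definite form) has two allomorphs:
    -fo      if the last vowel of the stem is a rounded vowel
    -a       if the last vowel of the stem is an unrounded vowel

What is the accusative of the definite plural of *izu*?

izuafugfo

The final sound of *izu* is /u/, which is a vowel, so the plural suffix is -af, giving *izuaf*.
Since the final consonant of the plural form *izuaf* is /f/ (voiceless), it takes -ug, giving *izuafug*.
The last vowel of the definite form *izuafug* is /u/, which is a rounded vowel, so the accusative suffix is -fo, giving *izuafugfo*.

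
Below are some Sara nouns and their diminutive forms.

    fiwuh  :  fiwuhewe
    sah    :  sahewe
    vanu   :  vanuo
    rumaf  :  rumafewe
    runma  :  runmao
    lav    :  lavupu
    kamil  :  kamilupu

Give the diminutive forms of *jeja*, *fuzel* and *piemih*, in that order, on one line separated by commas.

The alternation tracks the final sound of the stem — -ewe when the stem ends in a voiceless consonant (*fiwuh*, *sah*, *rumaf*); -upu when the stem ends in a voiced consonant (*lav*, *kamil*); -o when the stem ends in a vowel (*vanu*, *runma*).
*jeja*: final sound = /a/, a vowel → -o → *jejao*.
Since the final sound of *fuzel* is /l/ (a voiced consonant), it takes -upu, giving *fuzelupu*.
Since the final sound of *piemih* is /h/ (a voiceless consonant), it takes -ewe, giving *piemihewe*.

jejao, fuzelupu, piemihewe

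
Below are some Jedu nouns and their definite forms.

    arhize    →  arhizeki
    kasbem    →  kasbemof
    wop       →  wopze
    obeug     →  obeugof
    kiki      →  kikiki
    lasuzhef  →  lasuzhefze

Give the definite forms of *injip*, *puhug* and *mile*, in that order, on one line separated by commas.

injipze, puhugof, mileki

The suffix is conditioned by the final sound: -ze when the stem ends in a voiceless consonant (*wop*, *lasuzhef*); -of when the stem ends in a voiced consonant (*kasbem*, *obeug*); -ki when the stem ends in a vowel (*arhize*, *kiki*).
*injip* — final sound /p/ (a voiceless consonant) → -ze → *injipze*.
*puhug* — final sound /g/ (a voiced consonant) → -of → *puhugof*.
*mile* — final sound /e/ (a vowel) → -ki → *mileki*.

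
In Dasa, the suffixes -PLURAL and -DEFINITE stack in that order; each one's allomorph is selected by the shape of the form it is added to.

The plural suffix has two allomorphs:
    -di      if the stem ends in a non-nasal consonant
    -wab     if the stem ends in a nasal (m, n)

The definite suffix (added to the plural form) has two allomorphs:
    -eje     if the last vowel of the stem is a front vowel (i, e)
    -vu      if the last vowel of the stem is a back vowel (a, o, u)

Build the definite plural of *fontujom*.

*fontujom*: final consonant = /m/, a nasal → -wab → *fontujomwab*.
The plural form *fontujomwab* — last vowel /a/ (a back vowel) → -vu → *fontujomwabvu*.

fontujomwabvu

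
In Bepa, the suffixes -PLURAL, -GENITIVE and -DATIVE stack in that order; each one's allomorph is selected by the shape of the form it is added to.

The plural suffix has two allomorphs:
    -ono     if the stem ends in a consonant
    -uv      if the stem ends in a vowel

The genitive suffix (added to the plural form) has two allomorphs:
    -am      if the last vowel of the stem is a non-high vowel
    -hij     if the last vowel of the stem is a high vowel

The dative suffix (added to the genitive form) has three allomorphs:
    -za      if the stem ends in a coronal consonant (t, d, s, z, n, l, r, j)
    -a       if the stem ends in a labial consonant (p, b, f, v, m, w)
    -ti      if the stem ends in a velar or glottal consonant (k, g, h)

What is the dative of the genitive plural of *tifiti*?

tifitiuvhijza

The final sound of *tifiti* is /i/, which is a vowel, so the plural suffix is -uv, giving *tifitiuv*.
The plural form *tifitiuv* — last vowel /u/ (a high vowel) → -hij → *tifitiuvhij*.
The final consonant of the genitive form *tifitiuvhij* is /j/, which is coronal, so the dative suffix is -za, giving *tifitiuvhijza*.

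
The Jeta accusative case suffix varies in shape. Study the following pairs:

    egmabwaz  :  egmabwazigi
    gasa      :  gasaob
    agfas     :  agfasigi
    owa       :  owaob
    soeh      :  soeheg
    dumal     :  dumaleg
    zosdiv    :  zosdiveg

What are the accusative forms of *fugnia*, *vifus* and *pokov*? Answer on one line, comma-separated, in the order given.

The alternation tracks the final sound of the stem — -igi when the stem ends in a sibilant (*egmabwaz*, *agfas*); -eg when the stem ends in a non-sibilant consonant (*soeh*, *dumal*, *zosdiv*); -ob when the stem ends in a vowel (*gasa*, *owa*).
*fugnia*: final sound = /a/, a vowel → -ob → *fugniaob*.
*vifus*: final sound = /s/, a sibilant → -igi → *vifusigi*.
*pokov* — final sound /v/ (a non-sibilant consonant) → -eg → *pokoveg*.

fugniaob, vifusigi, pokoveg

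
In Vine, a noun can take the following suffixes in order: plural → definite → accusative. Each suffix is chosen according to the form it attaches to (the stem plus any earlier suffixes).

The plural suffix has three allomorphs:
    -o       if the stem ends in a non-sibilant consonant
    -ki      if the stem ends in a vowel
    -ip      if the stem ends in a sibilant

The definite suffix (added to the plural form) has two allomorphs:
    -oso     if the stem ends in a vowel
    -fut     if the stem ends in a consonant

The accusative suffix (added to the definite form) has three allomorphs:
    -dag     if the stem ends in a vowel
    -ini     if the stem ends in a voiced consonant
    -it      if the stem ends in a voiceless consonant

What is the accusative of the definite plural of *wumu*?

*wumu*: final sound = /u/, a vowel → -ki → *wumuki*.
The final sound of the plural form *wumuki* is /i/, which is a vowel, so the definite suffix is -oso, giving *wumukioso*.
Since the final sound of the definite form *wumukioso* is /o/ (a vowel), it takes -dag, giving *wumukiosodag*.

wumukiosodag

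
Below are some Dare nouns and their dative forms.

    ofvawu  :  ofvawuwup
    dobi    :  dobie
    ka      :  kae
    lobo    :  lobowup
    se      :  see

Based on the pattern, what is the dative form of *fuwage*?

fuwagee

The pattern is rounding harmony: -wup when the last vowel of the stem is a rounded vowel (*ofvawu*, *lobo*); -e when the last vowel of the stem is an unrounded vowel (*dobi*, *ka*, *se*).
*fuwage*: last vowel = /e/, an unrounded vowel → -e → *fuwagee*.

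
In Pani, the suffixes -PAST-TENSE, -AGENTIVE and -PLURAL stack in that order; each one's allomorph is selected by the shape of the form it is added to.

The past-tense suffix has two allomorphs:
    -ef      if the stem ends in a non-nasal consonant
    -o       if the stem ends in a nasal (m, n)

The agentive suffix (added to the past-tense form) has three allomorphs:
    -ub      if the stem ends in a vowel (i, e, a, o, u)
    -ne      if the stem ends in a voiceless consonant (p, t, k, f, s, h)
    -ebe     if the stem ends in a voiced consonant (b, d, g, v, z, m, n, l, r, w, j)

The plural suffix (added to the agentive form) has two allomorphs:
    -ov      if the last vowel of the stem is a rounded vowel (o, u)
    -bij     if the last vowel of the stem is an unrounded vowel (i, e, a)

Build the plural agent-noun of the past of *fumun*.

Since the final consonant of *fumun* is /n/ (a nasal), it takes -o, giving *fumuno*.
The past-tense form *fumuno* — final sound /o/ (a vowel) → -ub → *fumunoub*.
The last vowel of the agentive form *fumunoub* is /u/, which is a rounded vowel, so the plural suffix is -ov, giving *fumunoubov*.

fumunoubov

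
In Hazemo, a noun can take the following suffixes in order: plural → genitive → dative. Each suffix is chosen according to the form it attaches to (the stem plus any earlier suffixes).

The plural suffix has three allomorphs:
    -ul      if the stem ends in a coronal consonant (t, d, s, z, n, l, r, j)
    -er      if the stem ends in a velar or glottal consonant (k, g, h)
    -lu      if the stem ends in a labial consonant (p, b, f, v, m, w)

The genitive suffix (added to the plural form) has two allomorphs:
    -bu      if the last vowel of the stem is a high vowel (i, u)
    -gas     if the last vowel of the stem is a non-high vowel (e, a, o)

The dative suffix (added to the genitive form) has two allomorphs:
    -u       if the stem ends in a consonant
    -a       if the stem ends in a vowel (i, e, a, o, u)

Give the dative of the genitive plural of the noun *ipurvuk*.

*ipurvuk* — final consonant /k/ (velar/glottal) → -er → *ipurvuker*.
The plural form *ipurvuker*: last vowel = /e/, a non-high vowel → -gas → *ipurvukergas*.
Since the final sound of the genitive form *ipurvukergas* is /s/ (a consonant), it takes -u, giving *ipurvukergasu*.

ipurvukergasu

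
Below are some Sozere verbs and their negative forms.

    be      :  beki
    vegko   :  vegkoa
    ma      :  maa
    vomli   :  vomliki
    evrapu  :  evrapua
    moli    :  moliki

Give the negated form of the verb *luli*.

luliki

The alternation tracks the last vowel of the stem — -ki when the last vowel of the stem is a front vowel (*be*, *vomli*, *moli*); -a when the last vowel of the stem is a back vowel (*vegko*, *ma*, *evrapu*).
*luli* — last vowel /i/ (a front vowel) → -ki → *luliki*.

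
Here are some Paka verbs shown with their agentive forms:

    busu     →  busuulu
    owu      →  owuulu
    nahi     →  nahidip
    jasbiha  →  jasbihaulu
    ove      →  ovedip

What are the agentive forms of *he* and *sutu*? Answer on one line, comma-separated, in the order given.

hedip, sutuulu

The alternation tracks the last vowel of the stem — -dip when the last vowel of the stem is a front vowel (*nahi*, *ove*); -ulu when the last vowel of the stem is a back vowel (*busu*, *owu*, *jasbiha*).
The last vowel of *he* is /e/, which is a front vowel, so the suffix is -dip, giving *hedip*.
*sutu* — last vowel /u/ (a back vowel) → -ulu → *sutuulu*.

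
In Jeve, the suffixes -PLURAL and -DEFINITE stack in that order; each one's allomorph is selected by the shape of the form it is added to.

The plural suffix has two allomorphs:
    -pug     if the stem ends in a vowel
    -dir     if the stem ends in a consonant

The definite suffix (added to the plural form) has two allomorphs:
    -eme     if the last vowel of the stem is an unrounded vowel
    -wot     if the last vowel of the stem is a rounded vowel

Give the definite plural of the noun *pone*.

ponepugwot

Since the final sound of *pone* is /e/ (a vowel), it takes -pug, giving *ponepug*.
Since the last vowel of the plural form *ponepug* is /u/ (a rounded vowel), it takes -wot, giving *ponepugwot*.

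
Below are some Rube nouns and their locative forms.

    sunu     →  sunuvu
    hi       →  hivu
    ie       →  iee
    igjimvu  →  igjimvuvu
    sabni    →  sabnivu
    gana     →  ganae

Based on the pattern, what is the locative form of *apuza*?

apuzae

The alternation tracks the last vowel of the stem — -vu when the last vowel of the stem is a high vowel (*sunu*, *hi*, *igjimvu*, *sabni*); -e when the last vowel of the stem is a non-high vowel (*ie*, *gana*).
*apuza*: last vowel = /a/, a non-high vowel → -e → *apuzae*.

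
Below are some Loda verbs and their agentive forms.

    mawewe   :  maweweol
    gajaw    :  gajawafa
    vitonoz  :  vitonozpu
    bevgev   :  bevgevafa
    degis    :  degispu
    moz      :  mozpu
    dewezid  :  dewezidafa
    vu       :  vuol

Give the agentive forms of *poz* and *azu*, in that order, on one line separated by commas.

The pattern is sibilance of the final sound: -pu when the stem ends in a sibilant (*vitonoz*, *degis*, *moz*); -afa when the stem ends in a non-sibilant consonant (*gajaw*, *bevgev*, *dewezid*); -ol when the stem ends in a vowel (*mawewe*, *vu*).
The final sound of *poz* is /z/, which is a sibilant, so the suffix is -pu, giving *pozpu*.
*azu*: final sound = /u/, a vowel → -ol → *azuol*.

pozpu, azuol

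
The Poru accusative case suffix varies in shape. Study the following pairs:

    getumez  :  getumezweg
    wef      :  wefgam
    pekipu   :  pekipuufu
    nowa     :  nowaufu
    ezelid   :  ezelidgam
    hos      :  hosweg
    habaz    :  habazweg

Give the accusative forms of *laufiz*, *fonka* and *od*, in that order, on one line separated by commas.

laufizweg, fonkaufu, odgam

The pattern is sibilance of the final sound: -weg when the stem ends in a sibilant (*getumez*, *hos*, *habaz*); -gam when the stem ends in a non-sibilant consonant (*wef*, *ezelid*); -ufu when the stem ends in a vowel (*pekipu*, *nowa*).
*laufiz*: final sound = /z/, a sibilant → -weg → *laufizweg*.
*fonka* — final sound /a/ (a vowel) → -ufu → *fonkaufu*.
*od* — final sound /d/ (a non-sibilant consonant) → -gam → *odgam*.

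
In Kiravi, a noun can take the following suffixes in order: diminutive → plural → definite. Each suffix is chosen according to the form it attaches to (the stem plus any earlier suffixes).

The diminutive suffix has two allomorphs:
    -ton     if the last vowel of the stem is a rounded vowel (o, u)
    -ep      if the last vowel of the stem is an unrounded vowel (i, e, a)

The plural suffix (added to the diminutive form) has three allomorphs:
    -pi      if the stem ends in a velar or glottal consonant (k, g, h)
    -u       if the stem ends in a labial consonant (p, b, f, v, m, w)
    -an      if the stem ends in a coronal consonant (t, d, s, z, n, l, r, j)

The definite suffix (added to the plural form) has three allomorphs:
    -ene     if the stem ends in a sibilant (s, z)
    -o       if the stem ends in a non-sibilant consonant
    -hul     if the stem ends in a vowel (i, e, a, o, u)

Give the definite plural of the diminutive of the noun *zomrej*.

zomrejepuhul

*zomrej* — last vowel /e/ (an unrounded vowel) → -ep → *zomrejep*.
Since the final consonant of the diminutive form *zomrejep* is /p/ (labial), it takes -u, giving *zomrejepu*.
Since the final sound of the plural form *zomrejepu* is /u/ (a vowel), it takes -hul, giving *zomrejepuhul*.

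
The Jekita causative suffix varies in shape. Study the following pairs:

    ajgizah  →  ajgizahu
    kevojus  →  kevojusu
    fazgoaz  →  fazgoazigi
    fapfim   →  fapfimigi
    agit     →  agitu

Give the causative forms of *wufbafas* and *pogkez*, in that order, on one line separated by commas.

wufbafasu, pogkezigi

The pattern is voicing of the final consonant: -u when the stem ends in a voiceless consonant (*ajgizah*, *kevojus*, *agit*); -igi when the stem ends in a voiced consonant (*fazgoaz*, *fapfim*).
Since the final consonant of *wufbafas* is /s/ (voiceless), it takes -u, giving *wufbafasu*.
*pogkez*: final consonant = /z/, voiced → -igi → *pogkezigi*.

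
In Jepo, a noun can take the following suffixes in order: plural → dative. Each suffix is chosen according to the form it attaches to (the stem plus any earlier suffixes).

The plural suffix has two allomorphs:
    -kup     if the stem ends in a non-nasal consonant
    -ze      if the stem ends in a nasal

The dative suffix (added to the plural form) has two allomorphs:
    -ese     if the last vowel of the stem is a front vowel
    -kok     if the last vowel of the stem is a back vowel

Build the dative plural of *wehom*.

Since the final consonant of *wehom* is /m/ (a nasal), it takes -ze, giving *wehomze*.
The plural form *wehomze* — last vowel /e/ (a front vowel) → -ese → *wehomzeese*.

wehomzeese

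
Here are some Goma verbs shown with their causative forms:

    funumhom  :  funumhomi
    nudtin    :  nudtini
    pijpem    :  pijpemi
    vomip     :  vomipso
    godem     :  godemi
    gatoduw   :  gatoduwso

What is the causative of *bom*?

bomi

The alternation tracks the final consonant of the stem — -i when the stem ends in a nasal (*funumhom*, *nudtin*, *pijpem*, *godem*); -so when the stem ends in a non-nasal consonant (*vomip*, *gatoduw*).
Since the final consonant of *bom* is /m/ (a nasal), it takes -i, giving *bomi*.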